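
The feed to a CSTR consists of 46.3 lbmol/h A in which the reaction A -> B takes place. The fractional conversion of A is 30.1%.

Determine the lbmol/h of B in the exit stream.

13.9 lbmol/h

A reacted = 0.301 × 46.3 = 13.94 lbmol/h; ν_A = −1, so ξ = 13.94/1 = 13.94 lbmol/h.
Outlet amounts (n = n₀ + ν ξ):
  A: 46.3 − 1(13.94) = 32.36
  B: 0 + 1(13.94) = 13.94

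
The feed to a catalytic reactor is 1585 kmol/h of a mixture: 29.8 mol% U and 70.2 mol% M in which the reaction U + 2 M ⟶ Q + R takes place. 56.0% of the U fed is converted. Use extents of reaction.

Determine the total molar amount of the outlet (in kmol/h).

1320 kmol/h

U reacted = 0.56 × 472.3 = 264.5 kmol/h; ν_U = −1, so ξ = 264.5/1 = 264.5 kmol/h.
Outlet amounts (n = n₀ + ν ξ):
  U: 472.3 − 1(264.5) = 207.8
  M: 1113 − 2(264.5) = 583.7
  Q: 0 + 1(264.5) = 264.5
  R: 0 + 1(264.5) = 264.5
Total out = 207.8 + 583.7 + 264.5 + 264.5 = 1320 kmol/h.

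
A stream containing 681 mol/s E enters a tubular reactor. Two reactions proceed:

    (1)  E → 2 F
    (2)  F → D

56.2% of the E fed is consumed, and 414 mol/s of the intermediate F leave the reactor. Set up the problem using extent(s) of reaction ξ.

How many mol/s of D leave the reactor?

Conversion of E: E consumed = 1ξ₁ = 0.562 × 681 → ξ₁ = 382.7 mol/s.
F balance: n_F = 0 + 2ξ₁ − 1ξ₂ = 414 → ξ₂ = (2·382.7 − 414)/1 = 351.4 mol/s.
Outlet amounts (n = n₀ + Σ ν·ξ):
  E: 681 − 1(382.7) = 298.3
  F: 0 + 2(382.7) − 1(351.4) = 414
  D: 0 + 1(351.4) = 351.4

351 mol/s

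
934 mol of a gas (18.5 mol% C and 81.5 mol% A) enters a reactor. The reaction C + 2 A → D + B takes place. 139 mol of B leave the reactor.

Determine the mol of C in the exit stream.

33.8 mol

For B: n = n₀ + 1ξ → 139 = 0 + 1ξ, giving ξ = 139 mol.
Outlet amounts (n = n₀ + ν ξ):
  C: 172.8 − 1(139) = 33.79
  A: 761.2 − 2(139) = 483.2
  D: 0 + 1(139) = 139
  B: 0 + 1(139) = 139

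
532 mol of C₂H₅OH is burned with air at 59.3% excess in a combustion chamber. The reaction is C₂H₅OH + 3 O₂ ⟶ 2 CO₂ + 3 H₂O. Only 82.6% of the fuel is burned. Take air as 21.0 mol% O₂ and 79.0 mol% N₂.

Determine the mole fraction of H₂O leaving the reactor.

0.101

Stoichiometric O₂ = 3 × 532 = 1596 mol; O₂ fed = 1596 × 1.593 = 2542 mol.
N₂ fed = 2542 × 79/21 = 9564 mol.
Fuel reacted = 0.826 × 532 → ξ = 439.4 mol.
Outlet (n = n₀ + ν ξ):
  C₂H₅OH: 532 − 1(439.4) = 92.57
  O₂: 2542 − 3(439.4) = 1224
  N₂: 9564 (inert)
  CO₂: 0 + 2(439.4) = 878.9
  H₂O: 0 + 3(439.4) = 1318
Total out = 13080 mol; y_H₂O = 1318 / 13080 = 0.1008.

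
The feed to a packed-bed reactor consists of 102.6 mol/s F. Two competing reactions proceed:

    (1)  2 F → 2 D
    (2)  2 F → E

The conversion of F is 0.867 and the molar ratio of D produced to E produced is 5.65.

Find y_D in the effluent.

0.722

Conversion of F: F consumed = 0.867 × 102.6 = 88.95 mol/s = 2ξ₁ + 2ξ₂.
Selectivity: 2ξ₁ / (1ξ₂) = 5.65 → ξ₁ = 2.825 ξ₂.
Substitute: (2·2.825 + 2) ξ₂ = 88.95 → ξ₂ = 11.63 mol/s, ξ₁ = 32.85 mol/s.
Outlet amounts (n = n₀ + Σ ν·ξ):
  F: 102.6 − 2(32.85) − 2(11.63) = 13.65
  D: 0 + 2(32.85) = 65.7
  E: 0 + 1(11.63) = 11.63
Total out = 90.97 mol/s; y_D = 65.7 / 90.97 = 0.7222.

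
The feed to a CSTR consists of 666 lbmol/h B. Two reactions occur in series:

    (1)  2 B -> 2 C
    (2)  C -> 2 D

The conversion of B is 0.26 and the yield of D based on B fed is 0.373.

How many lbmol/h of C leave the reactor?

Conversion of B: B consumed = 2ξ₁ = 0.26 × 666 → ξ₁ = 86.58 lbmol/h.
Yield of D: 2ξ₂ / 666 = 0.373 → ξ₂ = 124.2 lbmol/h.
Outlet amounts (n = n₀ + Σ ν·ξ):
  B: 666 − 2(86.58) = 492.8
  C: 0 + 2(86.58) − 1(124.2) = 48.95
  D: 0 + 2(124.2) = 248.4

49 lbmol/h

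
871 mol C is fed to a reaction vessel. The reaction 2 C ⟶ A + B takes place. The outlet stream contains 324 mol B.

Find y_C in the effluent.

For B: n = n₀ + 1ξ → 324 = 0 + 1ξ, giving ξ = 324 mol.
Outlet amounts (n = n₀ + ν ξ):
  C: 871 − 2(324) = 223
  A: 0 + 1(324) = 324
  B: 0 + 1(324) = 324
Total out = 871 mol; y_C = 223 / 871 = 0.256.

0.256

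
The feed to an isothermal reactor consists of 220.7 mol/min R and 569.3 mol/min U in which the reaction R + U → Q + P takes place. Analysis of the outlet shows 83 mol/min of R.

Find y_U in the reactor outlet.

0.546

For R: n = n₀ − 1ξ → 83 = 220.7 − 1ξ, giving ξ = 137.7 mol/min.
Outlet amounts (n = n₀ + ν ξ):
  R: 220.7 − 1(137.7) = 83
  U: 569.3 − 1(137.7) = 431.6
  Q: 0 + 1(137.7) = 137.7
  P: 0 + 1(137.7) = 137.7
Total out = 790 mol/min; y_U = 431.6 / 790 = 0.5463.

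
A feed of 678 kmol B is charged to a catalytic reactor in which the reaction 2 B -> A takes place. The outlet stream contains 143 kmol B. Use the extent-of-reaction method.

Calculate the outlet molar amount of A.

For B: n = n₀ − 2ξ → 143 = 678 − 2ξ, giving ξ = 267.5 kmol.
Outlet amounts (n = n₀ + ν ξ):
  B: 678 − 2(267.5) = 143
  A: 0 + 1(267.5) = 267.5

268 kmol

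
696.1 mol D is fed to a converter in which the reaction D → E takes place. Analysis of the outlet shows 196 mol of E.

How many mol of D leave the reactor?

For E: n = n₀ + 1ξ → 196 = 0 + 1ξ, giving ξ = 196 mol.
Outlet amounts (n = n₀ + ν ξ):
  D: 696.1 − 1(196) = 500.1
  E: 0 + 1(196) = 196

500 mol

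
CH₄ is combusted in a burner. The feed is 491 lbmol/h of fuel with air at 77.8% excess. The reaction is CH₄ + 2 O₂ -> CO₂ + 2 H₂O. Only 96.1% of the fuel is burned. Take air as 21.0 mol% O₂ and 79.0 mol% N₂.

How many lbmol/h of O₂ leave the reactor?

802 lbmol/h

Stoichiometric O₂ = 2 × 491 = 982 lbmol/h; O₂ fed = 982 × 1.778 = 1746 lbmol/h.
N₂ fed = 1746 × 79/21 = 6568 lbmol/h.
Fuel reacted = 0.961 × 491 → ξ = 471.9 lbmol/h.
Outlet (n = n₀ + ν ξ):
  CH₄: 491 − 1(471.9) = 19.15
  O₂: 1746 − 2(471.9) = 802.3
  N₂: 6568 (inert)
  CO₂: 0 + 1(471.9) = 471.9
  H₂O: 0 + 2(471.9) = 943.7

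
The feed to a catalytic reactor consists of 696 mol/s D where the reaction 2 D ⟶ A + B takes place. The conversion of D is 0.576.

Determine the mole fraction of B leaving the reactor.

0.288

D reacted = 0.576 × 696 = 400.9 mol/s; ν_D = −2, so ξ = 400.9/2 = 200.4 mol/s.
Outlet amounts (n = n₀ + ν ξ):
  D: 696 − 2(200.4) = 295.1
  A: 0 + 1(200.4) = 200.4
  B: 0 + 1(200.4) = 200.4
Total out = 696 mol/s; y_B = 200.4 / 696 = 0.288.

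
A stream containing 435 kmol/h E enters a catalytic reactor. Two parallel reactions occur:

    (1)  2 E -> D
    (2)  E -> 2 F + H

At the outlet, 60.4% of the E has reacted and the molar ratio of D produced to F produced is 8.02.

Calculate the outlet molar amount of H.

Conversion of E: E consumed = 0.604 × 435 = 262.7 kmol/h = 2ξ₁ + 1ξ₂.
Selectivity: 1ξ₁ / (2ξ₂) = 8.02 → ξ₁ = 16.04 ξ₂.
Substitute: (2·16.04 + 1) ξ₂ = 262.7 → ξ₂ = 7.943 kmol/h, ξ₁ = 127.4 kmol/h.
Outlet amounts (n = n₀ + Σ ν·ξ):
  E: 435 − 2(127.4) − 1(7.943) = 172.3
  D: 0 + 1(127.4) = 127.4
  F: 0 + 2(7.943) = 15.89
  H: 0 + 1(7.943) = 7.943

7.94 kmol/h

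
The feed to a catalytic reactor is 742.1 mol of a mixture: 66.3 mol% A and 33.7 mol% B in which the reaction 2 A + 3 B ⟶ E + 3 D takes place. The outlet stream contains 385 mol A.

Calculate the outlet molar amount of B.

89.6 mol

For A: n = n₀ − 2ξ → 385 = 492 − 2ξ, giving ξ = 53.51 mol.
Outlet amounts (n = n₀ + ν ξ):
  A: 492 − 2(53.51) = 385
  B: 250.1 − 3(53.51) = 89.57
  E: 0 + 1(53.51) = 53.51
  D: 0 + 3(53.51) = 160.5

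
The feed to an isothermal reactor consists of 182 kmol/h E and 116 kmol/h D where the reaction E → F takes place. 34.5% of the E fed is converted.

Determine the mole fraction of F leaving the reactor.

E reacted = 0.345 × 182 = 62.79 kmol/h; ν_E = −1, so ξ = 62.79/1 = 62.79 kmol/h.
Outlet amounts (n = n₀ + ν ξ):
  E: 182 − 1(62.79) = 119.2
  F: 0 + 1(62.79) = 62.79
  D: 116 (inert)
Total out = 298 kmol/h; y_F = 62.79 / 298 = 0.2107.

0.211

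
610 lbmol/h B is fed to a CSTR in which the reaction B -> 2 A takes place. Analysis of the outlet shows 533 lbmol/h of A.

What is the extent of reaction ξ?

For A: n = n₀ + 2ξ → 533 = 0 + 2ξ, giving ξ = 266.5 lbmol/h.
Outlet amounts (n = n₀ + ν ξ):
  B: 610 − 1(266.5) = 343.5
  A: 0 + 2(266.5) = 533

ξ = 266 lbmol/h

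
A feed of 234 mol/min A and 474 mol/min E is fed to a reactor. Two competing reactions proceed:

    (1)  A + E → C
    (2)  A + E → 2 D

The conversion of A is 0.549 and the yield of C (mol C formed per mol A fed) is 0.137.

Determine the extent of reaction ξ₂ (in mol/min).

ξ₂ = 96.4 mol/min

Yield of C: 1ξ₁ / 234 = 0.137 → ξ₁ = 32.06 mol/min.
Conversion of A: 1ξ₁ + 1ξ₂ = 0.549 × 234 = 128.5 → ξ₂ = 96.41 mol/min.
Outlet amounts (n = n₀ + Σ ν·ξ):
  A: 234 − 1(32.06) − 1(96.41) = 105.5
  E: 474 − 1(32.06) − 1(96.41) = 345.5
  C: 0 + 1(32.06) = 32.06
  D: 0 + 2(96.41) = 192.8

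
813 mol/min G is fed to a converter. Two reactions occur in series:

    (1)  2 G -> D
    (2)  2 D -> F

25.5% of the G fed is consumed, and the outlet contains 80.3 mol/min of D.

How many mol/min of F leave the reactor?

11.7 mol/min

Conversion of G: G consumed = 2ξ₁ = 0.255 × 813 → ξ₁ = 103.7 mol/min.
D balance: n_D = 0 + 1ξ₁ − 2ξ₂ = 80.3 → ξ₂ = (1·103.7 − 80.3)/2 = 11.68 mol/min.
Outlet amounts (n = n₀ + Σ ν·ξ):
  G: 813 − 2(103.7) = 605.7
  D: 0 + 1(103.7) − 2(11.68) = 80.3
  F: 0 + 1(11.68) = 11.68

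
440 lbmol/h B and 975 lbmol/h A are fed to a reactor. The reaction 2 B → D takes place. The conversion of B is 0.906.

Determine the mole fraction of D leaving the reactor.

0.164

B reacted = 0.906 × 440 = 398.6 lbmol/h; ν_B = −2, so ξ = 398.6/2 = 199.3 lbmol/h.
Outlet amounts (n = n₀ + ν ξ):
  B: 440 − 2(199.3) = 41.36
  D: 0 + 1(199.3) = 199.3
  A: 975 (inert)
Total out = 1216 lbmol/h; y_D = 199.3 / 1216 = 0.164.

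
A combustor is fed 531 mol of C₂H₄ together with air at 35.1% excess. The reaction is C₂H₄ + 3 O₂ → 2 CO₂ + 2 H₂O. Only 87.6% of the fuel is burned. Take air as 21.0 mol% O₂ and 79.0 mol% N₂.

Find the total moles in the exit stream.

Stoichiometric O₂ = 3 × 531 = 1593 mol; O₂ fed = 1593 × 1.351 = 2152 mol.
N₂ fed = 2152 × 79/21 = 8096 mol.
Fuel reacted = 0.876 × 531 → ξ = 465.2 mol.
Outlet (n = n₀ + ν ξ):
  C₂H₄: 531 − 1(465.2) = 65.84
  O₂: 2152 − 3(465.2) = 756.7
  N₂: 8096 (inert)
  CO₂: 0 + 2(465.2) = 930.3
  H₂O: 0 + 2(465.2) = 930.3
Total out = 65.84 + 756.7 + 8096 + 930.3 + 930.3 = 10780 mol.

10800 mol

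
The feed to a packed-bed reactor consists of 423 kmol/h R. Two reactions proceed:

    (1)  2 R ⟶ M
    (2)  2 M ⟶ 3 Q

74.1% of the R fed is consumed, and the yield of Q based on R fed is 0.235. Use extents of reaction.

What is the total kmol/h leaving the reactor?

Conversion of R: R consumed = 2ξ₁ = 0.741 × 423 → ξ₁ = 156.7 kmol/h.
Yield of Q: 3ξ₂ / 423 = 0.235 → ξ₂ = 33.13 kmol/h.
Outlet amounts (n = n₀ + Σ ν·ξ):
  R: 423 − 2(156.7) = 109.6
  M: 0 + 1(156.7) − 2(33.13) = 90.45
  Q: 0 + 3(33.13) = 99.41
Total out = 109.6 + 90.45 + 99.41 = 299.4 kmol/h.

299 kmol/h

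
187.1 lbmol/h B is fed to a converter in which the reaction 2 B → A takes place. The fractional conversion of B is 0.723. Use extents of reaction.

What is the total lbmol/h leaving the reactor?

119 lbmol/h

B reacted = 0.723 × 187.1 = 135.3 lbmol/h; ν_B = −2, so ξ = 135.3/2 = 67.64 lbmol/h.
Outlet amounts (n = n₀ + ν ξ):
  B: 187.1 − 2(67.64) = 51.83
  A: 0 + 1(67.64) = 67.64
Total out = 51.83 + 67.64 = 119.5 lbmol/h.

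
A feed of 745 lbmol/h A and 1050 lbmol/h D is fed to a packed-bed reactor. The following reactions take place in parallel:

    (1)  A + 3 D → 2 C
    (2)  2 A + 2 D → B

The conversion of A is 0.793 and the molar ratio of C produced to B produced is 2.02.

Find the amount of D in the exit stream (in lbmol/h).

62.7 lbmol/h

Conversion of A: A consumed = 0.793 × 745 = 590.8 lbmol/h = 1ξ₁ + 2ξ₂.
Selectivity: 2ξ₁ / (1ξ₂) = 2.02 → ξ₁ = 1.01 ξ₂.
Substitute: (1·1.01 + 2) ξ₂ = 590.8 → ξ₂ = 196.3 lbmol/h, ξ₁ = 198.2 lbmol/h.
Outlet amounts (n = n₀ + Σ ν·ξ):
  A: 745 − 1(198.2) − 2(196.3) = 154.2
  D: 1050 − 3(198.2) − 2(196.3) = 62.74
  C: 0 + 2(198.2) = 396.5
  B: 0 + 1(196.3) = 196.3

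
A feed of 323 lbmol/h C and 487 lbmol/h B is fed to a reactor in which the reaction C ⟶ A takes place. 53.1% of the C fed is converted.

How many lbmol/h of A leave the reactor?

172 lbmol/h

C reacted = 0.531 × 323 = 171.5 lbmol/h; ν_C = −1, so ξ = 171.5/1 = 171.5 lbmol/h.
Outlet amounts (n = n₀ + ν ξ):
  C: 323 − 1(171.5) = 151.5
  A: 0 + 1(171.5) = 171.5
  B: 487 (inert)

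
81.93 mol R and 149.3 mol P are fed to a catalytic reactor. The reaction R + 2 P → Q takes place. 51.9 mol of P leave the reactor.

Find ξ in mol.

For P: n = n₀ − 2ξ → 51.9 = 149.3 − 2ξ, giving ξ = 48.7 mol.
Outlet amounts (n = n₀ + ν ξ):
  R: 81.93 − 1(48.7) = 33.23
  P: 149.3 − 2(48.7) = 51.9
  Q: 0 + 1(48.7) = 48.7

ξ = 48.7 mol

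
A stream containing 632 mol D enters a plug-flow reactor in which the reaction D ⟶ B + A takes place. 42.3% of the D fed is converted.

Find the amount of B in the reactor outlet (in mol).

D reacted = 0.423 × 632 = 267.3 mol; ν_D = −1, so ξ = 267.3/1 = 267.3 mol.
Outlet amounts (n = n₀ + ν ξ):
  D: 632 − 1(267.3) = 364.7
  B: 0 + 1(267.3) = 267.3
  A: 0 + 1(267.3) = 267.3

267 mol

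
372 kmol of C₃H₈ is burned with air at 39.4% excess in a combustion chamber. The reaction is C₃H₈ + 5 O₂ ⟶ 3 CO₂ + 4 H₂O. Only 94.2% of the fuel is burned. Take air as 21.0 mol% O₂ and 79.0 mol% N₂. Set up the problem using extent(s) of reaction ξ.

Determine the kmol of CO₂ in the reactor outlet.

1050 kmol

Stoichiometric O₂ = 5 × 372 = 1860 kmol; O₂ fed = 1860 × 1.394 = 2593 kmol.
N₂ fed = 2593 × 79/21 = 9754 kmol.
Fuel reacted = 0.942 × 372 → ξ = 350.4 kmol.
Outlet (n = n₀ + ν ξ):
  C₃H₈: 372 − 1(350.4) = 21.58
  O₂: 2593 − 5(350.4) = 840.7
  N₂: 9754 (inert)
  CO₂: 0 + 3(350.4) = 1051
  H₂O: 0 + 4(350.4) = 1402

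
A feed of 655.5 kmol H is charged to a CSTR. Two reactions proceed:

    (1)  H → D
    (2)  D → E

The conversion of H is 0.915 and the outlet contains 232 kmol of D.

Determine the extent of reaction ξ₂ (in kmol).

Conversion of H: H consumed = 1ξ₁ = 0.915 × 655.5 → ξ₁ = 599.8 kmol.
D balance: n_D = 0 + 1ξ₁ − 1ξ₂ = 232 → ξ₂ = (1·599.8 − 232)/1 = 367.8 kmol.
Outlet amounts (n = n₀ + Σ ν·ξ):
  H: 655.5 − 1(599.8) = 55.72
  D: 0 + 1(599.8) − 1(367.8) = 232
  E: 0 + 1(367.8) = 367.8

ξ₂ = 368 kmol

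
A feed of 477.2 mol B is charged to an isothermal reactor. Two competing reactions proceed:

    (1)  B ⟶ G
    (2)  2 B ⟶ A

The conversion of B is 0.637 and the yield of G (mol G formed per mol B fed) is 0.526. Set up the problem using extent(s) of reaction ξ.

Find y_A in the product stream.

Yield of G: 1ξ₁ / 477.2 = 0.526 → ξ₁ = 251 mol.
Conversion of B: 1ξ₁ + 2ξ₂ = 0.637 × 477.2 = 304 → ξ₂ = 26.48 mol.
Outlet amounts (n = n₀ + Σ ν·ξ):
  B: 477.2 − 1(251) − 2(26.48) = 173.2
  G: 0 + 1(251) = 251
  A: 0 + 1(26.48) = 26.48
Total out = 450.7 mol; y_A = 26.48 / 450.7 = 0.05876.

0.0588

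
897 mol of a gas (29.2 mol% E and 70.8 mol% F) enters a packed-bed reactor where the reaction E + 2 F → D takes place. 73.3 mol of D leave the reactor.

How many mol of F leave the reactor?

488 mol

For D: n = n₀ + 1ξ → 73.3 = 0 + 1ξ, giving ξ = 73.3 mol.
Outlet amounts (n = n₀ + ν ξ):
  E: 261.9 − 1(73.3) = 188.6
  F: 635.1 − 2(73.3) = 488.5
  D: 0 + 1(73.3) = 73.3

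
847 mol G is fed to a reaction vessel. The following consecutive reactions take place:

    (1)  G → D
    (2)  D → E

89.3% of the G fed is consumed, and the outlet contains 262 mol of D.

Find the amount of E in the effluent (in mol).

494 mol

Conversion of G: G consumed = 1ξ₁ = 0.893 × 847 → ξ₁ = 756.4 mol.
D balance: n_D = 0 + 1ξ₁ − 1ξ₂ = 262 → ξ₂ = (1·756.4 − 262)/1 = 494.4 mol.
Outlet amounts (n = n₀ + Σ ν·ξ):
  G: 847 − 1(756.4) = 90.63
  D: 0 + 1(756.4) − 1(494.4) = 262
  E: 0 + 1(494.4) = 494.4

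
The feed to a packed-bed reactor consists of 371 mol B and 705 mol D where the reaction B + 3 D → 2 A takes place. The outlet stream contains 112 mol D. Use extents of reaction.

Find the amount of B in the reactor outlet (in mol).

173 mol

For D: n = n₀ − 3ξ → 112 = 705 − 3ξ, giving ξ = 197.7 mol.
Outlet amounts (n = n₀ + ν ξ):
  B: 371 − 1(197.7) = 173.3
  D: 705 − 3(197.7) = 112
  A: 0 + 2(197.7) = 395.3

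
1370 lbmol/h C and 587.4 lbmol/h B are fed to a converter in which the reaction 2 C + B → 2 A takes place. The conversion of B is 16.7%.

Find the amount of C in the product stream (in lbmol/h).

B reacted = 0.167 × 587.4 = 98.1 lbmol/h; ν_B = −1, so ξ = 98.1/1 = 98.1 lbmol/h.
Outlet amounts (n = n₀ + ν ξ):
  C: 1370 − 2(98.1) = 1174
  B: 587.4 − 1(98.1) = 489.3
  A: 0 + 2(98.1) = 196.2

1170 lbmol/h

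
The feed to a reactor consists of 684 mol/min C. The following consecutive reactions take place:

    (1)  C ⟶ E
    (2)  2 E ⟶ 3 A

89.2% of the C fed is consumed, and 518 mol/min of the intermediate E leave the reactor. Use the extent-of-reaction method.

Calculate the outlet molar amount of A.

Conversion of C: C consumed = 1ξ₁ = 0.892 × 684 → ξ₁ = 610.1 mol/min.
E balance: n_E = 0 + 1ξ₁ − 2ξ₂ = 518 → ξ₂ = (1·610.1 − 518)/2 = 46.06 mol/min.
Outlet amounts (n = n₀ + Σ ν·ξ):
  C: 684 − 1(610.1) = 73.87
  E: 0 + 1(610.1) − 2(46.06) = 518
  A: 0 + 3(46.06) = 138.2

138 mol/min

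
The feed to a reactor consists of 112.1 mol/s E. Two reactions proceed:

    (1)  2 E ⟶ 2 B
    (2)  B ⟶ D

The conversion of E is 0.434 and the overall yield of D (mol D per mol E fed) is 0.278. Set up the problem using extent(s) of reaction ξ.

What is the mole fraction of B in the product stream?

0.156

Conversion of E: E consumed = 2ξ₁ = 0.434 × 112.1 → ξ₁ = 24.33 mol/s.
Yield of D: 1ξ₂ / 112.1 = 0.278 → ξ₂ = 31.16 mol/s.
Outlet amounts (n = n₀ + Σ ν·ξ):
  E: 112.1 − 2(24.33) = 63.45
  B: 0 + 2(24.33) − 1(31.16) = 17.49
  D: 0 + 1(31.16) = 31.16
Total out = 112.1 mol/s; y_B = 17.49 / 112.1 = 0.156.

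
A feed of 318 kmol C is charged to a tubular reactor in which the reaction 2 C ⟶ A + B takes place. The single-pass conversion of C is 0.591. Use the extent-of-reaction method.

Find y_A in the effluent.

0.295

C reacted = 0.591 × 318 = 187.9 kmol; ν_C = −2, so ξ = 187.9/2 = 93.97 kmol.
Outlet amounts (n = n₀ + ν ξ):
  C: 318 − 2(93.97) = 130.1
  A: 0 + 1(93.97) = 93.97
  B: 0 + 1(93.97) = 93.97
Total out = 318 kmol; y_A = 93.97 / 318 = 0.2955.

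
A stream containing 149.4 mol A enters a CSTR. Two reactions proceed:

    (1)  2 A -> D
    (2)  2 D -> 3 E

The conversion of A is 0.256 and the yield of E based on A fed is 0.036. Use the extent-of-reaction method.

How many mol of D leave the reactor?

15.5 mol

Conversion of A: A consumed = 2ξ₁ = 0.256 × 149.4 → ξ₁ = 19.12 mol.
Yield of E: 3ξ₂ / 149.4 = 0.036 → ξ₂ = 1.793 mol.
Outlet amounts (n = n₀ + Σ ν·ξ):
  A: 149.4 − 2(19.12) = 111.2
  D: 0 + 1(19.12) − 2(1.793) = 15.54
  E: 0 + 3(1.793) = 5.378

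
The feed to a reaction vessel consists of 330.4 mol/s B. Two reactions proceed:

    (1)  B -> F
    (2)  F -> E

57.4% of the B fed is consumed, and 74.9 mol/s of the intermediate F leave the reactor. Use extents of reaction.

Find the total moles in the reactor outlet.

Conversion of B: B consumed = 1ξ₁ = 0.574 × 330.4 → ξ₁ = 189.6 mol/s.
F balance: n_F = 0 + 1ξ₁ − 1ξ₂ = 74.9 → ξ₂ = (1·189.6 − 74.9)/1 = 114.7 mol/s.
Outlet amounts (n = n₀ + Σ ν·ξ):
  B: 330.4 − 1(189.6) = 140.8
  F: 0 + 1(189.6) − 1(114.7) = 74.9
  E: 0 + 1(114.7) = 114.7
Total out = 140.8 + 74.9 + 114.7 = 330.4 mol/s.

330 mol/s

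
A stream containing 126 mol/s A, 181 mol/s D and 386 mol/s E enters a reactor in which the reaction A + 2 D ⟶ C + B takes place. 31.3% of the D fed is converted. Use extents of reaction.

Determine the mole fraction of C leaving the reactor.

0.0426

D reacted = 0.313 × 181 = 56.65 mol/s; ν_D = −2, so ξ = 56.65/2 = 28.33 mol/s.
Outlet amounts (n = n₀ + ν ξ):
  A: 126 − 1(28.33) = 97.67
  D: 181 − 2(28.33) = 124.3
  C: 0 + 1(28.33) = 28.33
  B: 0 + 1(28.33) = 28.33
  E: 386 (inert)
Total out = 664.7 mol/s; y_C = 28.33 / 664.7 = 0.04262.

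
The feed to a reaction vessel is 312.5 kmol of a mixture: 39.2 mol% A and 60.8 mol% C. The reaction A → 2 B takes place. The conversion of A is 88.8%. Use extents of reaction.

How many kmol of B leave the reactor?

218 kmol

A reacted = 0.888 × 122.5 = 108.8 kmol; ν_A = −1, so ξ = 108.8/1 = 108.8 kmol.
Outlet amounts (n = n₀ + ν ξ):
  A: 122.5 − 1(108.8) = 13.72
  B: 0 + 2(108.8) = 217.6
  C: 190 (inert)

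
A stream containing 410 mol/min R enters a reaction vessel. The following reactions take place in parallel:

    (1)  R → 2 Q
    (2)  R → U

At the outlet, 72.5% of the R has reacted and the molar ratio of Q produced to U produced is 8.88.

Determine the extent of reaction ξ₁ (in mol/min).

ξ₁ = 243 mol/min

Conversion of R: R consumed = 0.725 × 410 = 297.2 mol/min = 1ξ₁ + 1ξ₂.
Selectivity: 2ξ₁ / (1ξ₂) = 8.88 → ξ₁ = 4.44 ξ₂.
Substitute: (1·4.44 + 1) ξ₂ = 297.2 → ξ₂ = 54.64 mol/min, ξ₁ = 242.6 mol/min.
Outlet amounts (n = n₀ + Σ ν·ξ):
  R: 410 − 1(242.6) − 1(54.64) = 112.8
  Q: 0 + 2(242.6) = 485.2
  U: 0 + 1(54.64) = 54.64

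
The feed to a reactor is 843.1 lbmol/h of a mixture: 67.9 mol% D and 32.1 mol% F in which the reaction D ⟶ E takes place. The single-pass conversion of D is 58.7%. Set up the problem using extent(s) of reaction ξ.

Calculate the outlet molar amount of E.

336 lbmol/h

D reacted = 0.587 × 572.5 = 336 lbmol/h; ν_D = −1, so ξ = 336/1 = 336 lbmol/h.
Outlet amounts (n = n₀ + ν ξ):
  D: 572.5 − 1(336) = 236.4
  E: 0 + 1(336) = 336
  F: 270.6 (inert)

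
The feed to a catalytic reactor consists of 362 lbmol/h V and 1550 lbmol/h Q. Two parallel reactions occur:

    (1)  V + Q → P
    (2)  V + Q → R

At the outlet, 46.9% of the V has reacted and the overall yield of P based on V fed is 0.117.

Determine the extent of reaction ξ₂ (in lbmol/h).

Yield of P: 1ξ₁ / 362 = 0.117 → ξ₁ = 42.35 lbmol/h.
Conversion of V: 1ξ₁ + 1ξ₂ = 0.469 × 362 = 169.8 → ξ₂ = 127.4 lbmol/h.
Outlet amounts (n = n₀ + Σ ν·ξ):
  V: 362 − 1(42.35) − 1(127.4) = 192.2
  Q: 1550 − 1(42.35) − 1(127.4) = 1380
  P: 0 + 1(42.35) = 42.35
  R: 0 + 1(127.4) = 127.4

ξ₂ = 127 lbmol/h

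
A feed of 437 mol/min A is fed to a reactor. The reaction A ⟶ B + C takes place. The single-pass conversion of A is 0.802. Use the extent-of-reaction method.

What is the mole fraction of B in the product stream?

A reacted = 0.802 × 437 = 350.5 mol/min; ν_A = −1, so ξ = 350.5/1 = 350.5 mol/min.
Outlet amounts (n = n₀ + ν ξ):
  A: 437 − 1(350.5) = 86.53
  B: 0 + 1(350.5) = 350.5
  C: 0 + 1(350.5) = 350.5
Total out = 787.5 mol/min; y_B = 350.5 / 787.5 = 0.4451.

0.445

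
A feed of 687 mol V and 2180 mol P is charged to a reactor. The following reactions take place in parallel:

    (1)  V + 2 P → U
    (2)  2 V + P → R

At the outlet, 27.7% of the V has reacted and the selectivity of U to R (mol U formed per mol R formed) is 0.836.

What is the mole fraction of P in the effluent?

0.763

Conversion of V: V consumed = 0.277 × 687 = 190.3 mol = 1ξ₁ + 2ξ₂.
Selectivity: 1ξ₁ / (1ξ₂) = 0.836 → ξ₁ = 0.836 ξ₂.
Substitute: (1·0.836 + 2) ξ₂ = 190.3 → ξ₂ = 67.1 mol, ξ₁ = 56.1 mol.
Outlet amounts (n = n₀ + Σ ν·ξ):
  V: 687 − 1(56.1) − 2(67.1) = 496.7
  P: 2180 − 2(56.1) − 1(67.1) = 2001
  U: 0 + 1(56.1) = 56.1
  R: 0 + 1(67.1) = 67.1
Total out = 2621 mol; y_P = 2001 / 2621 = 0.7635.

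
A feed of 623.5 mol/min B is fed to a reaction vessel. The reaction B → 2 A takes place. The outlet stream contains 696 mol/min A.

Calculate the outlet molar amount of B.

276 mol/min

For A: n = n₀ + 2ξ → 696 = 0 + 2ξ, giving ξ = 348 mol/min.
Outlet amounts (n = n₀ + ν ξ):
  B: 623.5 − 1(348) = 275.5
  A: 0 + 2(348) = 696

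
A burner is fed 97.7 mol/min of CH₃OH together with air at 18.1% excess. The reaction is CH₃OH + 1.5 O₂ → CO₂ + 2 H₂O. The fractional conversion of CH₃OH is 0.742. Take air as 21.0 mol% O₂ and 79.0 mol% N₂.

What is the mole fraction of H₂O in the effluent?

0.151

Stoichiometric O₂ = 1.5 × 97.7 = 146.6 mol/min; O₂ fed = 146.6 × 1.181 = 173.1 mol/min.
N₂ fed = 173.1 × 79/21 = 651.1 mol/min.
Fuel reacted = 0.742 × 97.7 → ξ = 72.49 mol/min.
Outlet (n = n₀ + ν ξ):
  CH₃OH: 97.7 − 1(72.49) = 25.21
  O₂: 173.1 − 1.5(72.49) = 64.34
  N₂: 651.1 (inert)
  CO₂: 0 + 1(72.49) = 72.49
  H₂O: 0 + 2(72.49) = 145
Total out = 958.1 mol/min; y_H₂O = 145 / 958.1 = 0.1513.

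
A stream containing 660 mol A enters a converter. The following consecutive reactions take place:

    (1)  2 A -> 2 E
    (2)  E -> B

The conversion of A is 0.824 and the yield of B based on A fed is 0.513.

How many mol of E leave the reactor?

205 mol

Conversion of A: A consumed = 2ξ₁ = 0.824 × 660 → ξ₁ = 271.9 mol.
Yield of B: 1ξ₂ / 660 = 0.513 → ξ₂ = 338.6 mol.
Outlet amounts (n = n₀ + Σ ν·ξ):
  A: 660 − 2(271.9) = 116.2
  E: 0 + 2(271.9) − 1(338.6) = 205.3
  B: 0 + 1(338.6) = 338.6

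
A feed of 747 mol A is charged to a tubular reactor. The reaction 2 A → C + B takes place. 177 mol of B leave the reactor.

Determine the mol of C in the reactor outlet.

For B: n = n₀ + 1ξ → 177 = 0 + 1ξ, giving ξ = 177 mol.
Outlet amounts (n = n₀ + ν ξ):
  A: 747 − 2(177) = 393
  C: 0 + 1(177) = 177
  B: 0 + 1(177) = 177

177 mol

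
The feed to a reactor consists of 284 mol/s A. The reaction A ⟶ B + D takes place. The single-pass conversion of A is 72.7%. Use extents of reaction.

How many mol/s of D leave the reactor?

206 mol/s

A reacted = 0.727 × 284 = 206.5 mol/s; ν_A = −1, so ξ = 206.5/1 = 206.5 mol/s.
Outlet amounts (n = n₀ + ν ξ):
  A: 284 − 1(206.5) = 77.53
  B: 0 + 1(206.5) = 206.5
  D: 0 + 1(206.5) = 206.5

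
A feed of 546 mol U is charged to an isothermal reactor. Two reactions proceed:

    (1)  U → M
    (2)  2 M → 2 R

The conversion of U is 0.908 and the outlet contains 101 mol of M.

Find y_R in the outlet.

0.723

Conversion of U: U consumed = 1ξ₁ = 0.908 × 546 → ξ₁ = 495.8 mol.
M balance: n_M = 0 + 1ξ₁ − 2ξ₂ = 101 → ξ₂ = (1·495.8 − 101)/2 = 197.4 mol.
Outlet amounts (n = n₀ + Σ ν·ξ):
  U: 546 − 1(495.8) = 50.23
  M: 0 + 1(495.8) − 2(197.4) = 101
  R: 0 + 2(197.4) = 394.8
Total out = 546 mol; y_R = 394.8 / 546 = 0.723.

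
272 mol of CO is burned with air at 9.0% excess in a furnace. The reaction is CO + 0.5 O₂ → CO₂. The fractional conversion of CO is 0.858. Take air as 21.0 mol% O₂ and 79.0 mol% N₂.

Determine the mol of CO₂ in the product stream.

Stoichiometric O₂ = 0.5 × 272 = 136 mol; O₂ fed = 136 × 1.090 = 148.2 mol.
N₂ fed = 148.2 × 79/21 = 557.7 mol.
Fuel reacted = 0.858 × 272 → ξ = 233.4 mol.
Outlet (n = n₀ + ν ξ):
  CO: 272 − 1(233.4) = 38.62
  O₂: 148.2 − 0.5(233.4) = 31.55
  N₂: 557.7 (inert)
  CO₂: 0 + 1(233.4) = 233.4

233 mol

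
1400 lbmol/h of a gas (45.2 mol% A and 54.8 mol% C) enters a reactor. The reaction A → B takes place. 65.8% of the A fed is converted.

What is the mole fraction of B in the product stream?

A reacted = 0.658 × 632.8 = 416.4 lbmol/h; ν_A = −1, so ξ = 416.4/1 = 416.4 lbmol/h.
Outlet amounts (n = n₀ + ν ξ):
  A: 632.8 − 1(416.4) = 216.4
  B: 0 + 1(416.4) = 416.4
  C: 767.2 (inert)
Total out = 1400 lbmol/h; y_B = 416.4 / 1400 = 0.2974.

0.297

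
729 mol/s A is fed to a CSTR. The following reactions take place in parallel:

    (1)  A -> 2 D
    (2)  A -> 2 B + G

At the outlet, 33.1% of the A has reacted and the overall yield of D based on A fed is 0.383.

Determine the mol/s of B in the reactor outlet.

Yield of D: 2ξ₁ / 729 = 0.383 → ξ₁ = 139.6 mol/s.
Conversion of A: 1ξ₁ + 1ξ₂ = 0.331 × 729 = 241.3 → ξ₂ = 101.7 mol/s.
Outlet amounts (n = n₀ + Σ ν·ξ):
  A: 729 − 1(139.6) − 1(101.7) = 487.7
  D: 0 + 2(139.6) = 279.2
  B: 0 + 2(101.7) = 203.4
  G: 0 + 1(101.7) = 101.7

203 mol/s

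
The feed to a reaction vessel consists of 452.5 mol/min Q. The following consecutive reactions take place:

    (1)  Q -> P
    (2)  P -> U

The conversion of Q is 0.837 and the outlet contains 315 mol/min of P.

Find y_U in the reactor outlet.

Conversion of Q: Q consumed = 1ξ₁ = 0.837 × 452.5 → ξ₁ = 378.7 mol/min.
P balance: n_P = 0 + 1ξ₁ − 1ξ₂ = 315 → ξ₂ = (1·378.7 − 315)/1 = 63.74 mol/min.
Outlet amounts (n = n₀ + Σ ν·ξ):
  Q: 452.5 − 1(378.7) = 73.76
  P: 0 + 1(378.7) − 1(63.74) = 315
  U: 0 + 1(63.74) = 63.74
Total out = 452.5 mol/min; y_U = 63.74 / 452.5 = 0.1409.

0.141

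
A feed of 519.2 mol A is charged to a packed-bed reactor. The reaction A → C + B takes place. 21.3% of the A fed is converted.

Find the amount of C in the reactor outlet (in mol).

111 mol

A reacted = 0.213 × 519.2 = 110.6 mol; ν_A = −1, so ξ = 110.6/1 = 110.6 mol.
Outlet amounts (n = n₀ + ν ξ):
  A: 519.2 − 1(110.6) = 408.6
  C: 0 + 1(110.6) = 110.6
  B: 0 + 1(110.6) = 110.6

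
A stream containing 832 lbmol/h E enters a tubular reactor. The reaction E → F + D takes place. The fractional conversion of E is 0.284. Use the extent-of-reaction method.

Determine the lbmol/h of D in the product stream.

E reacted = 0.284 × 832 = 236.3 lbmol/h; ν_E = −1, so ξ = 236.3/1 = 236.3 lbmol/h.
Outlet amounts (n = n₀ + ν ξ):
  E: 832 − 1(236.3) = 595.7
  F: 0 + 1(236.3) = 236.3
  D: 0 + 1(236.3) = 236.3

236 lbmol/h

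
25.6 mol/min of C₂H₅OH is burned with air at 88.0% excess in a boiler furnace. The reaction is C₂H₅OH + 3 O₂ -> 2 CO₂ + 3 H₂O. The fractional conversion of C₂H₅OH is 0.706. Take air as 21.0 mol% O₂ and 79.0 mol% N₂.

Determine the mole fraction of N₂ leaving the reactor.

Stoichiometric O₂ = 3 × 25.6 = 76.8 mol/min; O₂ fed = 76.8 × 1.880 = 144.4 mol/min.
N₂ fed = 144.4 × 79/21 = 543.2 mol/min.
Fuel reacted = 0.706 × 25.6 → ξ = 18.07 mol/min.
Outlet (n = n₀ + ν ξ):
  C₂H₅OH: 25.6 − 1(18.07) = 7.526
  O₂: 144.4 − 3(18.07) = 90.16
  N₂: 543.2 (inert)
  CO₂: 0 + 2(18.07) = 36.15
  H₂O: 0 + 3(18.07) = 54.22
Total out = 731.2 mol/min; y_N₂ = 543.2 / 731.2 = 0.7428.

0.743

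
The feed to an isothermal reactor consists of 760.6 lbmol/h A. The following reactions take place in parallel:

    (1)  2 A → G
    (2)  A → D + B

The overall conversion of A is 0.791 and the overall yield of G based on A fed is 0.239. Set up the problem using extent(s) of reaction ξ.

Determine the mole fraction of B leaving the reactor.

0.291

Yield of G: 1ξ₁ / 760.6 = 0.239 → ξ₁ = 181.8 lbmol/h.
Conversion of A: 2ξ₁ + 1ξ₂ = 0.791 × 760.6 = 601.6 → ξ₂ = 238.1 lbmol/h.
Outlet amounts (n = n₀ + Σ ν·ξ):
  A: 760.6 − 2(181.8) − 1(238.1) = 159
  G: 0 + 1(181.8) = 181.8
  D: 0 + 1(238.1) = 238.1
  B: 0 + 1(238.1) = 238.1
Total out = 816.9 lbmol/h; y_B = 238.1 / 816.9 = 0.2914.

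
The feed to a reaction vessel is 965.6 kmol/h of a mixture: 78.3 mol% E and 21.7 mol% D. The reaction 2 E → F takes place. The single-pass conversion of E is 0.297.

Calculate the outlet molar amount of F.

112 kmol/h

E reacted = 0.297 × 756.1 = 224.6 kmol/h; ν_E = −2, so ξ = 224.6/2 = 112.3 kmol/h.
Outlet amounts (n = n₀ + ν ξ):
  E: 756.1 − 2(112.3) = 531.5
  F: 0 + 1(112.3) = 112.3
  D: 209.5 (inert)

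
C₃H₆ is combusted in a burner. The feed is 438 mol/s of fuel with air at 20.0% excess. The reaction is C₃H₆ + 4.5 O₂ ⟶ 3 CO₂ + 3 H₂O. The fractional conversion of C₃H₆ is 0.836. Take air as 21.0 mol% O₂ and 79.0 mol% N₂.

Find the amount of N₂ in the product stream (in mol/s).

8900 mol/s

Stoichiometric O₂ = 4.5 × 438 = 1971 mol/s; O₂ fed = 1971 × 1.200 = 2365 mol/s.
N₂ fed = 2365 × 79/21 = 8898 mol/s.
Fuel reacted = 0.836 × 438 → ξ = 366.2 mol/s.
Outlet (n = n₀ + ν ξ):
  C₃H₆: 438 − 1(366.2) = 71.83
  O₂: 2365 − 4.5(366.2) = 717.4
  N₂: 8898 (inert)
  CO₂: 0 + 3(366.2) = 1099
  H₂O: 0 + 3(366.2) = 1099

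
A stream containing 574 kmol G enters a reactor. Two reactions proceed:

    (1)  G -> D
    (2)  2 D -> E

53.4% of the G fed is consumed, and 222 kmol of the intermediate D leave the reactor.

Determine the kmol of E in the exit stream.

42.3 kmol

Conversion of G: G consumed = 1ξ₁ = 0.534 × 574 → ξ₁ = 306.5 kmol.
D balance: n_D = 0 + 1ξ₁ − 2ξ₂ = 222 → ξ₂ = (1·306.5 − 222)/2 = 42.26 kmol.
Outlet amounts (n = n₀ + Σ ν·ξ):
  G: 574 − 1(306.5) = 267.5
  D: 0 + 1(306.5) − 2(42.26) = 222
  E: 0 + 1(42.26) = 42.26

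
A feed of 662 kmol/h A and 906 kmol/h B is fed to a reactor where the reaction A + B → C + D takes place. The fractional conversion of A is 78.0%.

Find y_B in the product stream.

0.248

A reacted = 0.78 × 662 = 516.4 kmol/h; ν_A = −1, so ξ = 516.4/1 = 516.4 kmol/h.
Outlet amounts (n = n₀ + ν ξ):
  A: 662 − 1(516.4) = 145.6
  B: 906 − 1(516.4) = 389.6
  C: 0 + 1(516.4) = 516.4
  D: 0 + 1(516.4) = 516.4
Total out = 1568 kmol/h; y_B = 389.6 / 1568 = 0.2485.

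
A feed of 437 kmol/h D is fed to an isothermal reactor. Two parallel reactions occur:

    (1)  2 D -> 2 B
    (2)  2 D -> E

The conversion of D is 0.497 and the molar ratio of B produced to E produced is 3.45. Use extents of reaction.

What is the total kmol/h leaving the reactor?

Conversion of D: D consumed = 0.497 × 437 = 217.2 kmol/h = 2ξ₁ + 2ξ₂.
Selectivity: 2ξ₁ / (1ξ₂) = 3.45 → ξ₁ = 1.725 ξ₂.
Substitute: (2·1.725 + 2) ξ₂ = 217.2 → ξ₂ = 39.85 kmol/h, ξ₁ = 68.74 kmol/h.
Outlet amounts (n = n₀ + Σ ν·ξ):
  D: 437 − 2(68.74) − 2(39.85) = 219.8
  B: 0 + 2(68.74) = 137.5
  E: 0 + 1(39.85) = 39.85
Total out = 219.8 + 137.5 + 39.85 = 397.1 kmol/h.

397 kmol/h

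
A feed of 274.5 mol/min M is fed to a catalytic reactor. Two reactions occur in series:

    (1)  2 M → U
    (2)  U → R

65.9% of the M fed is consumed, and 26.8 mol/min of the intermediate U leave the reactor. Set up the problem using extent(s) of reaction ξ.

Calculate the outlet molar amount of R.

63.6 mol/min

Conversion of M: M consumed = 2ξ₁ = 0.659 × 274.5 → ξ₁ = 90.45 mol/min.
U balance: n_U = 0 + 1ξ₁ − 1ξ₂ = 26.8 → ξ₂ = (1·90.45 − 26.8)/1 = 63.65 mol/min.
Outlet amounts (n = n₀ + Σ ν·ξ):
  M: 274.5 − 2(90.45) = 93.6
  U: 0 + 1(90.45) − 1(63.65) = 26.8
  R: 0 + 1(63.65) = 63.65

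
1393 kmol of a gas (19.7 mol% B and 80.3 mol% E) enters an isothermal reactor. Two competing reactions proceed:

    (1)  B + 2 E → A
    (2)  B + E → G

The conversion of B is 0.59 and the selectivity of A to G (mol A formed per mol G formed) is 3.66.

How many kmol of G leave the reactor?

Conversion of B: B consumed = 0.59 × 274.4 = 161.9 kmol = 1ξ₁ + 1ξ₂.
Selectivity: 1ξ₁ / (1ξ₂) = 3.66 → ξ₁ = 3.66 ξ₂.
Substitute: (1·3.66 + 1) ξ₂ = 161.9 → ξ₂ = 34.74 kmol, ξ₁ = 127.2 kmol.
Outlet amounts (n = n₀ + Σ ν·ξ):
  B: 274.4 − 1(127.2) − 1(34.74) = 112.5
  E: 1119 − 2(127.2) − 1(34.74) = 829.5
  A: 0 + 1(127.2) = 127.2
  G: 0 + 1(34.74) = 34.74

34.7 kmol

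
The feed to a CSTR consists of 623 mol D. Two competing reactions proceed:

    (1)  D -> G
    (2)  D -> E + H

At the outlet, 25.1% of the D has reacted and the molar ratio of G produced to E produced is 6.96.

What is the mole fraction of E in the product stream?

0.0306

Conversion of D: D consumed = 0.251 × 623 = 156.4 mol = 1ξ₁ + 1ξ₂.
Selectivity: 1ξ₁ / (1ξ₂) = 6.96 → ξ₁ = 6.96 ξ₂.
Substitute: (1·6.96 + 1) ξ₂ = 156.4 → ξ₂ = 19.64 mol, ξ₁ = 136.7 mol.
Outlet amounts (n = n₀ + Σ ν·ξ):
  D: 623 − 1(136.7) − 1(19.64) = 466.6
  G: 0 + 1(136.7) = 136.7
  E: 0 + 1(19.64) = 19.64
  H: 0 + 1(19.64) = 19.64
Total out = 642.6 mol; y_E = 19.64 / 642.6 = 0.03057.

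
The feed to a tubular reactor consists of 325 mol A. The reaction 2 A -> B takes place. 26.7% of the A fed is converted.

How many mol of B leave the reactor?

A reacted = 0.267 × 325 = 86.78 mol; ν_A = −2, so ξ = 86.78/2 = 43.39 mol.
Outlet amounts (n = n₀ + ν ξ):
  A: 325 − 2(43.39) = 238.2
  B: 0 + 1(43.39) = 43.39

43.4 mol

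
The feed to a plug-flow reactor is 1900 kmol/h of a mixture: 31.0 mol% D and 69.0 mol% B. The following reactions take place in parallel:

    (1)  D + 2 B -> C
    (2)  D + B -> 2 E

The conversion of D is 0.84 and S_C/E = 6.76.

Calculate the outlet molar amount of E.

Conversion of D: D consumed = 0.84 × 589 = 494.8 kmol/h = 1ξ₁ + 1ξ₂.
Selectivity: 1ξ₁ / (2ξ₂) = 6.76 → ξ₁ = 13.52 ξ₂.
Substitute: (1·13.52 + 1) ξ₂ = 494.8 → ξ₂ = 34.07 kmol/h, ξ₁ = 460.7 kmol/h.
Outlet amounts (n = n₀ + Σ ν·ξ):
  D: 589 − 1(460.7) − 1(34.07) = 94.24
  B: 1311 − 2(460.7) − 1(34.07) = 355.6
  C: 0 + 1(460.7) = 460.7
  E: 0 + 2(34.07) = 68.15

68.1 kmol/h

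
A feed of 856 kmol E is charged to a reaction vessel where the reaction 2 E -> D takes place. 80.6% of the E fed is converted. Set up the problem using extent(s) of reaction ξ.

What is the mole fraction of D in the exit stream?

0.675

E reacted = 0.806 × 856 = 689.9 kmol; ν_E = −2, so ξ = 689.9/2 = 345 kmol.
Outlet amounts (n = n₀ + ν ξ):
  E: 856 − 2(345) = 166.1
  D: 0 + 1(345) = 345
Total out = 511 kmol; y_D = 345 / 511 = 0.675.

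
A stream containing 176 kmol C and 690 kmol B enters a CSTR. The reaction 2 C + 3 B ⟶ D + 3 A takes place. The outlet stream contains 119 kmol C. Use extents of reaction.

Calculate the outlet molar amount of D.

28.5 kmol

For C: n = n₀ − 2ξ → 119 = 176 − 2ξ, giving ξ = 28.5 kmol.
Outlet amounts (n = n₀ + ν ξ):
  C: 176 − 2(28.5) = 119
  B: 690 − 3(28.5) = 604.5
  D: 0 + 1(28.5) = 28.5
  A: 0 + 3(28.5) = 85.5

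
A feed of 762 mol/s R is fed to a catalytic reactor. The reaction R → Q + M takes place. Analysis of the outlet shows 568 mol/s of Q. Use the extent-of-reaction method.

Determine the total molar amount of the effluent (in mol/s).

For Q: n = n₀ + 1ξ → 568 = 0 + 1ξ, giving ξ = 568 mol/s.
Outlet amounts (n = n₀ + ν ξ):
  R: 762 − 1(568) = 194
  Q: 0 + 1(568) = 568
  M: 0 + 1(568) = 568
Total out = 194 + 568 + 568 = 1330 mol/s.

1330 mol/s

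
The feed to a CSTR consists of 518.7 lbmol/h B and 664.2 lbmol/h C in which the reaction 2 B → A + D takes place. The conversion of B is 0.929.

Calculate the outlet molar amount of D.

B reacted = 0.929 × 518.7 = 481.9 lbmol/h; ν_B = −2, so ξ = 481.9/2 = 240.9 lbmol/h.
Outlet amounts (n = n₀ + ν ξ):
  B: 518.7 − 2(240.9) = 36.83
  A: 0 + 1(240.9) = 240.9
  D: 0 + 1(240.9) = 240.9
  C: 664.2 (inert)

241 lbmol/h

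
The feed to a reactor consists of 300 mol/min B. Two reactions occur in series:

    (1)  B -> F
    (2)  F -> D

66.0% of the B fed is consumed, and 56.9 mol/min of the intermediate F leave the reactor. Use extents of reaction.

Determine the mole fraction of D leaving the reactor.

Conversion of B: B consumed = 1ξ₁ = 0.66 × 300 → ξ₁ = 198 mol/min.
F balance: n_F = 0 + 1ξ₁ − 1ξ₂ = 56.9 → ξ₂ = (1·198 − 56.9)/1 = 141.1 mol/min.
Outlet amounts (n = n₀ + Σ ν·ξ):
  B: 300 − 1(198) = 102
  F: 0 + 1(198) − 1(141.1) = 56.9
  D: 0 + 1(141.1) = 141.1
Total out = 300 mol/min; y_D = 141.1 / 300 = 0.4703.

0.47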